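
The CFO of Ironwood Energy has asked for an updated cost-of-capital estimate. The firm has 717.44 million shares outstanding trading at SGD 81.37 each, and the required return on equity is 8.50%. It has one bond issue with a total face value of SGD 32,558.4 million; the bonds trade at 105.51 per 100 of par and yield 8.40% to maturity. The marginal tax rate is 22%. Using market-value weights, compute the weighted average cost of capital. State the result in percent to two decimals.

Market value of equity E = 81.37 × 717.44m = 58378.0928m. Market value of debt D = 32558.4m × 105.51/100 = 34352.36784m.
Total capital V = 58378.0928 + 34352.36784 = 92730.46064.
Equity: weight = 58378.0928/92730.46064 = 0.6295; cost = 8.5%.
Bonds outstanding: weight = 34352.36784/92730.46064 = 0.3705; after-tax cost = 8.4% × (1 − 22%) = 6.5520%.
WACC = 0.6295 × 8.5000% + 0.3705 × 6.5520% = 7.7784%.

7.78%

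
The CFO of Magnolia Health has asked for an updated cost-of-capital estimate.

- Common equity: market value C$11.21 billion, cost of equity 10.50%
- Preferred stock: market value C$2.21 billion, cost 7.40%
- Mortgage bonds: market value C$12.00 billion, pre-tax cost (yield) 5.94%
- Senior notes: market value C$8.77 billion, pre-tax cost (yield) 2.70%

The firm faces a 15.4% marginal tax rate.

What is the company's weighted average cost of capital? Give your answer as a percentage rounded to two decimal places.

Total capital V = 11.21 + 2.21 + 12 + 8.77 = 34.19.
Equity: weight = 11.21/34.19 = 0.3279; cost = 10.5%.
Preferred: weight = 2.21/34.19 = 0.0646; cost = 7.4%.
Mortgage bonds: weight = 12/34.19 = 0.3510; after-tax cost = 5.94% × (1 − 15.4%) = 5.0252%.
Senior notes: weight = 8.77/34.19 = 0.2565; after-tax cost = 2.7% × (1 − 15.4%) = 2.2842%.
WACC = 0.3279 × 10.5000% + 0.0646 × 7.4000% + 0.3510 × 5.0252% + 0.2565 × 2.2842% = 6.2707%.

6.27%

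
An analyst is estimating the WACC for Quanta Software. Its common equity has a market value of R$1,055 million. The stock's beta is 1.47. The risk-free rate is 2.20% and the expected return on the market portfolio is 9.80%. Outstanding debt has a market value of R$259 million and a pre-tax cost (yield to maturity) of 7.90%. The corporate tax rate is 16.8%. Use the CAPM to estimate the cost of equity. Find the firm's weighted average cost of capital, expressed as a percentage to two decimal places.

12.03%

Market risk premium = 9.8% − 2.2% = 7.6%.
Cost of equity via CAPM: Re = 2.2% + 1.47 × 7.6% = 13.3720%.
Total capital V = 1055 + 259 = 1314.
Equity: weight = 1055/1314 = 0.8029; cost = 13.372%.
Debt: weight = 259/1314 = 0.1971; after-tax cost = 7.9% × (1 − 16.8%) = 6.5728%.
WACC = 0.8029 × 13.3720% + 0.1971 × 6.5728% = 12.0318%.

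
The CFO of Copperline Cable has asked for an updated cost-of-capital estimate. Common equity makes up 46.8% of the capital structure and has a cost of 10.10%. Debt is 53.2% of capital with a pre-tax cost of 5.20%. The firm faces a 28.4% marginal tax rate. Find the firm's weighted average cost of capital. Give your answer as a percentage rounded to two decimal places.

After-tax cost of debt = 5.2% × (1 − 28.4%) = 3.7232%.
WACC = 0.468 × 10.1000% + 0.532 × 3.7232% = 6.7075%.

6.71%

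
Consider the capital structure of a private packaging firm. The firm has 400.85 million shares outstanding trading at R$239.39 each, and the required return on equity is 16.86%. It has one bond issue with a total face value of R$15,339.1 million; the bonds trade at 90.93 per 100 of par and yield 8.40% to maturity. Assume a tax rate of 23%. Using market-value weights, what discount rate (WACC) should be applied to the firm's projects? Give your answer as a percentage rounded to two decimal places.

Market value of equity E = 239.39 × 400.85m = 95959.4815m. Market value of debt D = 15339.1m × 90.93/100 = 13947.84363m.
Total capital V = 95959.4815 + 13947.84363 = 109907.32513.
Equity: weight = 95959.4815/109907.32513 = 0.8731; cost = 16.86%.
Bonds outstanding: weight = 13947.84363/109907.32513 = 0.1269; after-tax cost = 8.4% × (1 − 23%) = 6.4680%.
WACC = 0.8731 × 16.8600% + 0.1269 × 6.4680% = 15.5412%.

15.54%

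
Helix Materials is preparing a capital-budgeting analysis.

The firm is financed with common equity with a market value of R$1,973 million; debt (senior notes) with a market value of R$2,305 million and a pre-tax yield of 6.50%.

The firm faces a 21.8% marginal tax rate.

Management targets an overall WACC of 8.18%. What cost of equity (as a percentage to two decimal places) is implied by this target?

Total capital V = 1973 + 2305 = 4278.
Equity weight = 1973/4278 = 0.4612.
Senior notes weight = 2305/4278 = 0.5388.
Debt contribution = 0.5388 × 6.5% × (1 − 21.8%) = 2.7387%.
Required equity contribution = 8.18% − 2.7387% = 5.4413%.
Re = 5.4413% / 0.4612 = 11.7981%.

11.80%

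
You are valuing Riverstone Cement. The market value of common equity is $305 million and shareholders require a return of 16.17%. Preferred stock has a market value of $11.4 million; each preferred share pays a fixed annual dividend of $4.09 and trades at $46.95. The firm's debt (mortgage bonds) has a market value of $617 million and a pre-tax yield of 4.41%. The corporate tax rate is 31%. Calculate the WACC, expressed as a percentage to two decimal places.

Cost of preferred: Rp = 4.09 / 46.95 = 8.7114%.
Total capital V = 305 + 11.4 + 617 = 933.4.
Equity: weight = 305/933.4 = 0.3268; cost = 16.17%.
Preferred: weight = 11.4/933.4 = 0.0122; cost = 8.7114%.
Mortgage bonds: weight = 617/933.4 = 0.6610; after-tax cost = 4.41% × (1 − 31%) = 3.0429%.
WACC = 0.3268 × 16.1700% + 0.0122 × 8.7114% + 0.6610 × 3.0429% = 7.4016%.

7.40%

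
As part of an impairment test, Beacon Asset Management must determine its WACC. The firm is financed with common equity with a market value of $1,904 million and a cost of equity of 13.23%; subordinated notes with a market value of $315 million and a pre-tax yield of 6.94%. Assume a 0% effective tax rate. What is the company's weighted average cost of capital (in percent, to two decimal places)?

Total capital V = 1904 + 315 = 2219.
Equity: weight = 1904/2219 = 0.8580; cost = 13.23%.
Subordinated notes: weight = 315/2219 = 0.1420; after-tax cost = 6.94% × (1 − 0%) = 6.9400%.
WACC = 0.8580 × 13.2300% + 0.1420 × 6.9400% = 12.3371%.

12.34%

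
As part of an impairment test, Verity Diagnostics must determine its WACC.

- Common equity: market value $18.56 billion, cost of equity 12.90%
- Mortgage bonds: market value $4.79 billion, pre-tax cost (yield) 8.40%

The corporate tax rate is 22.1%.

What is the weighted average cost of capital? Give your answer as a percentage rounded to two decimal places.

11.60%

Total capital V = 18.56 + 4.79 = 23.35.
Equity: weight = 18.56/23.35 = 0.7949; cost = 12.9%.
Mortgage bonds: weight = 4.79/23.35 = 0.2051; after-tax cost = 8.4% × (1 − 22.1%) = 6.5436%.
WACC = 0.7949 × 12.9000% + 0.2051 × 6.5436% = 11.5961%.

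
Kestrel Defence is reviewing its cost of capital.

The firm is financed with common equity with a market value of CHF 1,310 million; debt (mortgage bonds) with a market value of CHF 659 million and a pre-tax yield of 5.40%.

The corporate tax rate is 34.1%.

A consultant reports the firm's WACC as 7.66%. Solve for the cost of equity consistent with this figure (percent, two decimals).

Total capital V = 1310 + 659 = 1969.
Equity weight = 1310/1969 = 0.6653.
Mortgage bonds weight = 659/1969 = 0.3347.
Debt contribution = 0.3347 × 5.4% × (1 − 34.1%) = 1.1910%.
Required equity contribution = 7.66% − 1.1910% = 6.4690%.
Re = 6.4690% / 0.6653 = 9.7232%.

9.72%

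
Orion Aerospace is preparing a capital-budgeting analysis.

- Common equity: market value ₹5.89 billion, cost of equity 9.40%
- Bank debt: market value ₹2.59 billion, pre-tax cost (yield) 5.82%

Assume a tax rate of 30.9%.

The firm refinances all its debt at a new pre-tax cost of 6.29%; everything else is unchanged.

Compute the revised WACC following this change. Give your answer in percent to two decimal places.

7.86%

After the change:
Total capital V = 5.89 + 2.59 = 8.48.
Equity: weight = 5.89/8.48 = 0.6946; cost = 9.4%.
Bank debt: weight = 2.59/8.48 = 0.3054; after-tax cost = 6.29% × (1 − 30.9%) = 4.3464%.
WACC = 0.6946 × 9.4000% + 0.3054 × 4.3464% = 7.8565%.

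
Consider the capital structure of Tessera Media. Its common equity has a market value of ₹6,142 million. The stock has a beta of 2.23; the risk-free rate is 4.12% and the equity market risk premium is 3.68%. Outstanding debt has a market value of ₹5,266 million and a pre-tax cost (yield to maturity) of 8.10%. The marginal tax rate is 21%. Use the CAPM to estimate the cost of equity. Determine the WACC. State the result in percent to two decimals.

9.59%

Cost of equity via CAPM: Re = 4.12% + 2.23 × 3.68% = 12.3264%.
Total capital V = 6142 + 5266 = 11408.
Equity: weight = 6142/11408 = 0.5384; cost = 12.3264%.
Debt: weight = 5266/11408 = 0.4616; after-tax cost = 8.1% × (1 − 21%) = 6.3990%.
WACC = 0.5384 × 12.3264% + 0.4616 × 6.3990% = 9.5903%.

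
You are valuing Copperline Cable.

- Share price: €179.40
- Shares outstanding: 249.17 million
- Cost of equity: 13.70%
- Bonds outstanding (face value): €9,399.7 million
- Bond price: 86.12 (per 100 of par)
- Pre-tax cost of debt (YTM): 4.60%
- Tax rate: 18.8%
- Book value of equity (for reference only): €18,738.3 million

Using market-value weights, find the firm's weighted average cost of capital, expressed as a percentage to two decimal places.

12.17%

Market value of equity E = 179.4 × 249.17m = 44701.098m. Market value of debt D = 9399.7m × 86.12/100 = 8095.02164m.
Total capital V = 44701.098 + 8095.02164 = 52796.11964.
Equity: weight = 44701.098/52796.11964 = 0.8467; cost = 13.7%.
Bonds outstanding: weight = 8095.02164/52796.11964 = 0.1533; after-tax cost = 4.6% × (1 − 18.8%) = 3.7352%.
WACC = 0.8467 × 13.7000% + 0.1533 × 3.7352% = 12.1721%.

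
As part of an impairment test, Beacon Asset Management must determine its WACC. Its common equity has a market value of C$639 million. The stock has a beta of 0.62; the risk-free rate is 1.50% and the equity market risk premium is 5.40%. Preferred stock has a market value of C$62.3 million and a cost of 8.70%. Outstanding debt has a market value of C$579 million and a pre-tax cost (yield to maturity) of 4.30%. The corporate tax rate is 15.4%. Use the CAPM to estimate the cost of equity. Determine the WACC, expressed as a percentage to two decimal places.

Cost of equity via CAPM: Re = 1.5% + 0.62 × 5.4% = 4.8480%.
Total capital V = 639 + 62.3 + 579 = 1280.3.
Equity: weight = 639/1280.3 = 0.4991; cost = 4.848%.
Preferred: weight = 62.3/1280.3 = 0.0487; cost = 8.7%.
Debt: weight = 579/1280.3 = 0.4522; after-tax cost = 4.3% × (1 − 15.4%) = 3.6378%.
WACC = 0.4991 × 4.8480% + 0.0487 × 8.7000% + 0.4522 × 3.6378% = 4.4881%.

4.49%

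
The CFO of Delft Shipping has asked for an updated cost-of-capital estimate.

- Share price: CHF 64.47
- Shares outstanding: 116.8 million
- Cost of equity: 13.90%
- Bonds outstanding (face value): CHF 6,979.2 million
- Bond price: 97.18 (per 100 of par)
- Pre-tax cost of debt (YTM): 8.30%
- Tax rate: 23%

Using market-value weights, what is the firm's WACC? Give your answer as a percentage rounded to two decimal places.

10.34%

Market value of equity E = 64.47 × 116.8m = 7530.096m. Market value of debt D = 6979.2m × 97.18/100 = 6782.38656m.
Total capital V = 7530.096 + 6782.38656 = 14312.48256.
Equity: weight = 7530.096/14312.48256 = 0.5261; cost = 13.9%.
Bonds outstanding: weight = 6782.38656/14312.48256 = 0.4739; after-tax cost = 8.3% × (1 − 23%) = 6.3910%.
WACC = 0.5261 × 13.9000% + 0.4739 × 6.3910% = 10.3416%.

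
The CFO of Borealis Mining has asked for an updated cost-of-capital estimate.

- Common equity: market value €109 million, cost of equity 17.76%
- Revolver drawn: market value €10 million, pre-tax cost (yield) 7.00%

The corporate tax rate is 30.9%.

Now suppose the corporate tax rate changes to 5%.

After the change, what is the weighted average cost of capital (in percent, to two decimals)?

16.83%

After the change:
Total capital V = 109 + 10 = 119.
Equity: weight = 109/119 = 0.9160; cost = 17.76%.
Revolver drawn: weight = 10/119 = 0.0840; after-tax cost = 7% × (1 − 5%) = 6.6500%.
WACC = 0.9160 × 17.7600% + 0.0840 × 6.6500% = 16.8264%.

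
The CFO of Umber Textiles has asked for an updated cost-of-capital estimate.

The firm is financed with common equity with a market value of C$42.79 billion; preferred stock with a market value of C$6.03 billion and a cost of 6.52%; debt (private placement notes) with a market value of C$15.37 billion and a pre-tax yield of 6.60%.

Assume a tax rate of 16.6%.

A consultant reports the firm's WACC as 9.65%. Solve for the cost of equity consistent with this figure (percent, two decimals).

11.58%

Total capital V = 42.79 + 6.03 + 15.37 = 64.19.
Equity weight = 42.79/64.19 = 0.6666.
Preferred weight = 6.03/64.19 = 0.0939.
Private placement notes weight = 15.37/64.19 = 0.2394.
Debt contribution = 0.2394 × 6.6% × (1 − 16.6%) = 1.3180%.
Preferred contribution = 0.0939 × 6.52% = 0.6125%.
Required equity contribution = 9.65% − 1.9305% = 7.7195%.
Re = 7.7195% / 0.6666 = 11.5802%.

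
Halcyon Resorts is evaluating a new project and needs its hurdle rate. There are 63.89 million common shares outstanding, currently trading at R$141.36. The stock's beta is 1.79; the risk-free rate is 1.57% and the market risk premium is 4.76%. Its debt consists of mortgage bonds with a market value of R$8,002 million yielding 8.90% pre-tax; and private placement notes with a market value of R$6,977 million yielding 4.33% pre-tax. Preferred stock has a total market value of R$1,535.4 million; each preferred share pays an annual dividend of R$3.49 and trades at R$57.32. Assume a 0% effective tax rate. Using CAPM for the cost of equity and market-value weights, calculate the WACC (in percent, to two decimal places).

Cost of equity via CAPM: Re = 1.57% + 1.79 × 4.76% = 10.0904%.
Cost of preferred: Rp = 3.49 / 57.32 = 6.0886%.
Market value of equity E = 141.36 × 63.89m = 9031.4904m.
Total capital V = 9031.4904 + 1535.4 + 8002 + 6977 = 25545.8904.
Equity: weight = 9031.4904/25545.8904 = 0.3535; cost = 10.0904%.
Preferred: weight = 1535.4/25545.8904 = 0.0601; cost = 6.0886%.
Mortgage bonds: weight = 8002/25545.8904 = 0.3132; after-tax cost = 8.9% × (1 − 0%) = 8.9000%.
Private placement notes: weight = 6977/25545.8904 = 0.2731; after-tax cost = 4.33% × (1 − 0%) = 4.3300%.
WACC = 0.3535 × 10.0904% + 0.0601 × 6.0886% + 0.3132 × 8.9000% + 0.2731 × 4.3300% = 7.9037%.

7.90%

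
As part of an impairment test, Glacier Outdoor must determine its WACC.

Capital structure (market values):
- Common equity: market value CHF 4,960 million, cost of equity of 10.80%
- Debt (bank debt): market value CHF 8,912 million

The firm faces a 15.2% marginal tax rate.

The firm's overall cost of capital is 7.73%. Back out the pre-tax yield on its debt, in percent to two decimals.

7.10%

Total capital V = 4960 + 8912 = 13872.
Equity weight = 4960/13872 = 0.3576.
Bank debt weight = 8912/13872 = 0.6424.
Equity contribution = 0.3576 × 10.8% = 3.8616%.
Remaining for debt = 7.73% − 3.8616% = 3.8684%.
Rd × (1 − 15.2%) × 0.6424 = 3.8684%  ⇒  Rd = 7.1007%.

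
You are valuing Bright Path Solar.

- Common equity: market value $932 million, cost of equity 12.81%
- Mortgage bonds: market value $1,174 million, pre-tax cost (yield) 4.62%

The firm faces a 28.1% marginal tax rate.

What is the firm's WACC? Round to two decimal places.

7.52%

Total capital V = 932 + 1174 = 2106.
Equity: weight = 932/2106 = 0.4425; cost = 12.81%.
Mortgage bonds: weight = 1174/2106 = 0.5575; after-tax cost = 4.62% × (1 − 28.1%) = 3.3218%.
WACC = 0.4425 × 12.8100% + 0.5575 × 3.3218% = 7.5207%.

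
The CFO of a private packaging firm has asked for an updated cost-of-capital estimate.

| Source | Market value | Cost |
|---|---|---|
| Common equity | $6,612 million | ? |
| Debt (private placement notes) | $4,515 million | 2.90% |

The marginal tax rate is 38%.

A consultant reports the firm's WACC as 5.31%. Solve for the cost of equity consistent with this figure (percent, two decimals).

Total capital V = 6612 + 4515 = 11127.
Equity weight = 6612/11127 = 0.5942.
Private placement notes weight = 4515/11127 = 0.4058.
Debt contribution = 0.4058 × 2.9% × (1 − 38%) = 0.7296%.
Required equity contribution = 5.31% − 0.7296% = 4.5804%.
Re = 4.5804% / 0.5942 = 7.7082%.

7.71%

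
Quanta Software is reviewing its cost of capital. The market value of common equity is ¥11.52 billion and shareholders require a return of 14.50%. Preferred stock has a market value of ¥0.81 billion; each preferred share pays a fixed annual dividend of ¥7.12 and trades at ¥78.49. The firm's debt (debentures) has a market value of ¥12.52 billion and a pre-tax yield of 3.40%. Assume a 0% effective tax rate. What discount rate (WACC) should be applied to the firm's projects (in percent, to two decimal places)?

Cost of preferred: Rp = 7.12 / 78.49 = 9.0712%.
Total capital V = 11.52 + 0.81 + 12.52 = 24.85.
Equity: weight = 11.52/24.85 = 0.4636; cost = 14.5%.
Preferred: weight = 0.81/24.85 = 0.0326; cost = 9.0712%.
Debentures: weight = 12.52/24.85 = 0.5038; after-tax cost = 3.4% × (1 − 0%) = 3.4000%.
WACC = 0.4636 × 14.5000% + 0.0326 × 9.0712% + 0.5038 × 3.4000% = 8.7306%.

8.73%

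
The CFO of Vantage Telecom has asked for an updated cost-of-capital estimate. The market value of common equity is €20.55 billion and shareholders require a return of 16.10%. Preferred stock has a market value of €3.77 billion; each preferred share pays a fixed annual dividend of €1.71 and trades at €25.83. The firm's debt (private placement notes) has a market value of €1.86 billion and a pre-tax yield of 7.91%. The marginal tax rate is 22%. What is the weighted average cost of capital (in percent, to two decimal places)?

Cost of preferred: Rp = 1.71 / 25.83 = 6.6202%.
Total capital V = 20.55 + 3.77 + 1.86 = 26.18.
Equity: weight = 20.55/26.18 = 0.7850; cost = 16.1%.
Preferred: weight = 3.77/26.18 = 0.1440; cost = 6.6202%.
Private placement notes: weight = 1.86/26.18 = 0.0710; after-tax cost = 7.91% × (1 − 22%) = 6.1698%.
WACC = 0.7850 × 16.1000% + 0.1440 × 6.6202% + 0.0710 × 6.1698% = 14.0294%.

14.03%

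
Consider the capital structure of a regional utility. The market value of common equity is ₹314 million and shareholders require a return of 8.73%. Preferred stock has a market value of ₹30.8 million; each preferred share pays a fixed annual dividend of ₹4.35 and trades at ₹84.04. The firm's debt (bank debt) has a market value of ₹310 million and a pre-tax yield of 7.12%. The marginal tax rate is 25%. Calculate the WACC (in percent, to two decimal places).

Cost of preferred: Rp = 4.35 / 84.04 = 5.1761%.
Total capital V = 314 + 30.8 + 310 = 654.8.
Equity: weight = 314/654.8 = 0.4795; cost = 8.73%.
Preferred: weight = 30.8/654.8 = 0.0470; cost = 5.1761%.
Bank debt: weight = 310/654.8 = 0.4734; after-tax cost = 7.12% × (1 − 25%) = 5.3400%.
WACC = 0.4795 × 8.7300% + 0.0470 × 5.1761% + 0.4734 × 5.3400% = 6.9579%.

6.96%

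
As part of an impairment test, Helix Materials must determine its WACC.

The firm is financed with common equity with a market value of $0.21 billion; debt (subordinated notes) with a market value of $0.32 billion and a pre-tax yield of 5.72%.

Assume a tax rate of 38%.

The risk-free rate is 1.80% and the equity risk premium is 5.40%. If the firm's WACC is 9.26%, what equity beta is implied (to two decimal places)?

2.99

Total capital V = 0.21 + 0.32 = 0.53.
Equity weight = 0.21/0.53 = 0.3962.
Subordinated notes weight = 0.32/0.53 = 0.6038.
Debt contribution = 0.6038 × 5.72% × (1 − 38%) = 2.1412%.
Required equity contribution = 9.26% − 2.1412% = 7.1188%  ⇒  Re = 17.9664%.
CAPM: 17.9664% = 1.8% + β × 5.4%  ⇒  β = 2.9938.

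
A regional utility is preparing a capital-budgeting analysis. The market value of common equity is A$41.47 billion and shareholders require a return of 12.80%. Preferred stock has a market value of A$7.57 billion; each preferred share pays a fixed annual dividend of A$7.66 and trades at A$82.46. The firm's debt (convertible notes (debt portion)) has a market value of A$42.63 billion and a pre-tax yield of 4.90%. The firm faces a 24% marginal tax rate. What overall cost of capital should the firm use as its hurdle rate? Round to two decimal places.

8.29%

Cost of preferred: Rp = 7.66 / 82.46 = 9.2894%.
Total capital V = 41.47 + 7.57 + 42.63 = 91.67.
Equity: weight = 41.47/91.67 = 0.4524; cost = 12.8%.
Preferred: weight = 7.57/91.67 = 0.0826; cost = 9.2894%.
Convertible notes (debt portion): weight = 42.63/91.67 = 0.4650; after-tax cost = 4.9% × (1 − 24%) = 3.7240%.
WACC = 0.4524 × 12.8000% + 0.0826 × 9.2894% + 0.4650 × 3.7240% = 8.2894%.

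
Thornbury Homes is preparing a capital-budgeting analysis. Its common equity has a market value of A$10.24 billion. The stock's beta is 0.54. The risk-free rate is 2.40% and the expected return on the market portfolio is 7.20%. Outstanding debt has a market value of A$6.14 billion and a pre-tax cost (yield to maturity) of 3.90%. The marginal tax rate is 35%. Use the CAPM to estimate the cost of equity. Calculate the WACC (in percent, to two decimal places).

4.07%

Market risk premium = 7.2% − 2.4% = 4.8%.
Cost of equity via CAPM: Re = 2.4% + 0.54 × 4.8% = 4.9920%.
Total capital V = 10.24 + 6.14 = 16.38.
Equity: weight = 10.24/16.38 = 0.6252; cost = 4.992%.
Debt: weight = 6.14/16.38 = 0.3748; after-tax cost = 3.9% × (1 − 35%) = 2.5350%.
WACC = 0.6252 × 4.9920% + 0.3748 × 2.5350% = 4.0710%.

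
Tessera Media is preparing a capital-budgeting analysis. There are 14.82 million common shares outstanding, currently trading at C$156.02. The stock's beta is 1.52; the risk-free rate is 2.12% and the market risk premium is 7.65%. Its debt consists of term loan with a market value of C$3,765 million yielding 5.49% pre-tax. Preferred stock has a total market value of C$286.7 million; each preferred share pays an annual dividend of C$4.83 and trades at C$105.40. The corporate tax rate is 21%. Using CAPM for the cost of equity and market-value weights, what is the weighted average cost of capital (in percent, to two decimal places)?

Cost of equity via CAPM: Re = 2.12% + 1.52 × 7.65% = 13.7480%.
Cost of preferred: Rp = 4.83 / 105.4 = 4.5825%.
Market value of equity E = 156.02 × 14.82m = 2312.2164m.
Total capital V = 2312.2164 + 286.7 + 3765 = 6363.9164.
Equity: weight = 2312.2164/6363.9164 = 0.3633; cost = 13.748%.
Preferred: weight = 286.7/6363.9164 = 0.0451; cost = 4.5825%.
Term loan: weight = 3765/6363.9164 = 0.5916; after-tax cost = 5.49% × (1 − 21%) = 4.3371%.
WACC = 0.3633 × 13.7480% + 0.0451 × 4.5825% + 0.5916 × 4.3371% = 7.7674%.

7.77%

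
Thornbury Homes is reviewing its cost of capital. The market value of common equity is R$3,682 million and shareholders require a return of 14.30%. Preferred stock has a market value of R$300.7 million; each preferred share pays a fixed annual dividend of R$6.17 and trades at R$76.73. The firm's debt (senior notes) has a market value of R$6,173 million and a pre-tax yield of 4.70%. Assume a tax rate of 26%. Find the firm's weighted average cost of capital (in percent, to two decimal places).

Cost of preferred: Rp = 6.17 / 76.73 = 8.0412%.
Total capital V = 3682 + 300.7 + 6173 = 10155.7.
Equity: weight = 3682/10155.7 = 0.3626; cost = 14.3%.
Preferred: weight = 300.7/10155.7 = 0.0296; cost = 8.0412%.
Senior notes: weight = 6173/10155.7 = 0.6078; after-tax cost = 4.7% × (1 − 26%) = 3.4780%.
WACC = 0.3626 × 14.3000% + 0.0296 × 8.0412% + 0.6078 × 3.4780% = 7.5367%.

7.54%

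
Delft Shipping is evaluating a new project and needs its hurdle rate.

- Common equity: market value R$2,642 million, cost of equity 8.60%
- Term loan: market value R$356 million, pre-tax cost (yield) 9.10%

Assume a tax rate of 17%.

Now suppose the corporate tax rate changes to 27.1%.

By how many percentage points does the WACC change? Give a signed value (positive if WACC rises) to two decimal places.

-0.11 pp

Current WACC:
Total capital V = 2642 + 356 = 2998.
Equity: weight = 2642/2998 = 0.8813; cost = 8.6%.
Term loan: weight = 356/2998 = 0.1187; after-tax cost = 9.1% × (1 − 17%) = 7.5530%.
WACC = 0.8813 × 8.6000% + 0.1187 × 7.5530% = 8.4757%.
After the change:
Total capital V = 2642 + 356 = 2998.
Equity: weight = 2642/2998 = 0.8813; cost = 8.6%.
Term loan: weight = 356/2998 = 0.1187; after-tax cost = 9.1% × (1 − 27.1%) = 6.6339%.
WACC = 0.8813 × 8.6000% + 0.1187 × 6.6339% = 8.3665%.
Change in WACC = 8.3665% − 8.4757% = -0.1091 pp.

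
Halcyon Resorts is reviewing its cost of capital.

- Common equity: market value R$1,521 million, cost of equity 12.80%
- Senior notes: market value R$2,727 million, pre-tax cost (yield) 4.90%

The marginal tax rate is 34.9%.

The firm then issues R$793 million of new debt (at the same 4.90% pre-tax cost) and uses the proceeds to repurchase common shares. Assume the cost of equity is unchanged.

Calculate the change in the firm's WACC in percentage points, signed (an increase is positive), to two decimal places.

-1.79 pp

Current WACC:
Total capital V = 1521 + 2727 = 4248.
Equity: weight = 1521/4248 = 0.3581; cost = 12.8%.
Senior notes: weight = 2727/4248 = 0.6419; after-tax cost = 4.9% × (1 − 34.9%) = 3.1899%.
WACC = 0.3581 × 12.8000% + 0.6419 × 3.1899% = 6.6308%.
After the change:
Total capital V = 728 + 3520 = 4248.
Equity: weight = 728/4248 = 0.1714; cost = 12.8%.
Senior notes: weight = 3520/4248 = 0.8286; after-tax cost = 4.9% × (1 − 34.9%) = 3.1899%.
WACC = 0.1714 × 12.8000% + 0.8286 × 3.1899% = 4.8368%.
Change in WACC = 4.8368% − 6.6308% = -1.7940 pp.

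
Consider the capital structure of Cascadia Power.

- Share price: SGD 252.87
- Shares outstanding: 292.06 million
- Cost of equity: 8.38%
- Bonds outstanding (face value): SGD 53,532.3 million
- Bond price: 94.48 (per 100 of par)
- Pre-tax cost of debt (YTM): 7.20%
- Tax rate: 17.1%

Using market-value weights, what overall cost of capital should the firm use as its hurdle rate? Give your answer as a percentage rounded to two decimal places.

7.40%

Market value of equity E = 252.87 × 292.06m = 73853.2122m. Market value of debt D = 53532.3m × 94.48/100 = 50577.31704m.
Total capital V = 73853.2122 + 50577.31704 = 124430.52924.
Equity: weight = 73853.2122/124430.52924 = 0.5935; cost = 8.38%.
Bonds outstanding: weight = 50577.31704/124430.52924 = 0.4065; after-tax cost = 7.2% × (1 − 17.1%) = 5.9688%.
WACC = 0.5935 × 8.3800% + 0.4065 × 5.9688% = 7.3999%.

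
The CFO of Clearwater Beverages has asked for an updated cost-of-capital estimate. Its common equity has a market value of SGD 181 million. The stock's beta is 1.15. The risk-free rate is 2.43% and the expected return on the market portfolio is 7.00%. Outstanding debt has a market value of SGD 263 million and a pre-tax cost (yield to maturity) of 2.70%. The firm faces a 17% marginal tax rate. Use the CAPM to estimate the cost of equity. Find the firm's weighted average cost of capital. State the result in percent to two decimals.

Market risk premium = 7.0% − 2.43% = 4.57%.
Cost of equity via CAPM: Re = 2.43% + 1.15 × 4.57% = 7.6855%.
Total capital V = 181 + 263 = 444.
Equity: weight = 181/444 = 0.4077; cost = 7.6855%.
Debt: weight = 263/444 = 0.5923; after-tax cost = 2.7% × (1 − 17%) = 2.2410%.
WACC = 0.4077 × 7.6855% + 0.5923 × 2.2410% = 4.4605%.

4.46%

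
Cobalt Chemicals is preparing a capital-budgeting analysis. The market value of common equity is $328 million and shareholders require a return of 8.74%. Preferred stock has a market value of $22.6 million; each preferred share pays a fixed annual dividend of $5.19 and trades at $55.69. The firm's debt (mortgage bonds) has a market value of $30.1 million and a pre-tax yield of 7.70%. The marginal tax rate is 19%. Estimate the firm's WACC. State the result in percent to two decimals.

8.58%

Cost of preferred: Rp = 5.19 / 55.69 = 9.3194%.
Total capital V = 328 + 22.6 + 30.1 = 380.7.
Equity: weight = 328/380.7 = 0.8616; cost = 8.74%.
Preferred: weight = 22.6/380.7 = 0.0594; cost = 9.3194%.
Mortgage bonds: weight = 30.1/380.7 = 0.0791; after-tax cost = 7.7% × (1 − 19%) = 6.2370%.
WACC = 0.8616 × 8.7400% + 0.0594 × 9.3194% + 0.0791 × 6.2370% = 8.5765%.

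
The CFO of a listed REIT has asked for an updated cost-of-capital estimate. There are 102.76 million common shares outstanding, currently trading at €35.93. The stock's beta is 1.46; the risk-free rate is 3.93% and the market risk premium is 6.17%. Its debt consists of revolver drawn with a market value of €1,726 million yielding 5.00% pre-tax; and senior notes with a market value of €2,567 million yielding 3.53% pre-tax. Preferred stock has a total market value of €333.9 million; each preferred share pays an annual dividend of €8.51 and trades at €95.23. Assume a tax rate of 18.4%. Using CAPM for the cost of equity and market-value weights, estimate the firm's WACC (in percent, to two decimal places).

7.84%

Cost of equity via CAPM: Re = 3.93% + 1.46 × 6.17% = 12.9382%.
Cost of preferred: Rp = 8.51 / 95.23 = 8.9363%.
Market value of equity E = 35.93 × 102.76m = 3692.1668m.
Total capital V = 3692.1668 + 333.9 + 1726 + 2567 = 8319.0668.
Equity: weight = 3692.1668/8319.0668 = 0.4438; cost = 12.9382%.
Preferred: weight = 333.9/8319.0668 = 0.0401; cost = 8.9363%.
Revolver drawn: weight = 1726/8319.0668 = 0.2075; after-tax cost = 5% × (1 − 18.4%) = 4.0800%.
Senior notes: weight = 2567/8319.0668 = 0.3086; after-tax cost = 3.53% × (1 − 18.4%) = 2.8805%.
WACC = 0.4438 × 12.9382% + 0.0401 × 8.9363% + 0.2075 × 4.0800% + 0.3086 × 2.8805% = 7.8362%.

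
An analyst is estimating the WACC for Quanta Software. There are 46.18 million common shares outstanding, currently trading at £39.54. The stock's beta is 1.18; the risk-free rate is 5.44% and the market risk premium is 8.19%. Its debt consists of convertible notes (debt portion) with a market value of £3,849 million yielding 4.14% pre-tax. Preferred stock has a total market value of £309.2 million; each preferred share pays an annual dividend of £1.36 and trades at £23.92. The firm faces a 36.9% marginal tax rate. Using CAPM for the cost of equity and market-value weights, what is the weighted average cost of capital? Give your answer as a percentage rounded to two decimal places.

6.58%

Cost of equity via CAPM: Re = 5.44% + 1.18 × 8.19% = 15.1042%.
Cost of preferred: Rp = 1.36 / 23.92 = 5.6856%.
Market value of equity E = 39.54 × 46.18m = 1825.9572m.
Total capital V = 1825.9572 + 309.2 + 3849 = 5984.1572.
Equity: weight = 1825.9572/5984.1572 = 0.3051; cost = 15.1042%.
Preferred: weight = 309.2/5984.1572 = 0.0517; cost = 5.6856%.
Convertible notes (debt portion): weight = 3849/5984.1572 = 0.6432; after-tax cost = 4.14% × (1 − 36.9%) = 2.6123%.
WACC = 0.3051 × 15.1042% + 0.0517 × 5.6856% + 0.6432 × 2.6123% = 6.5828%.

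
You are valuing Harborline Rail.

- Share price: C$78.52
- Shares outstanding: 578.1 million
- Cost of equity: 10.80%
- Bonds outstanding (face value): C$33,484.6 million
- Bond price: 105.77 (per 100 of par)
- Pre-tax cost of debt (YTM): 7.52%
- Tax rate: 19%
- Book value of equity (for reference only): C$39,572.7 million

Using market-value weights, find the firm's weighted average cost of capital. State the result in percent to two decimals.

Market value of equity E = 78.52 × 578.1m = 45392.412m. Market value of debt D = 33484.6m × 105.77/100 = 35416.66142m.
Total capital V = 45392.412 + 35416.66142 = 80809.07342.
Equity: weight = 45392.412/80809.07342 = 0.5617; cost = 10.8%.
Bonds outstanding: weight = 35416.66142/80809.07342 = 0.4383; after-tax cost = 7.52% × (1 − 19%) = 6.0912%.
WACC = 0.5617 × 10.8000% + 0.4383 × 6.0912% = 8.7362%.

8.74%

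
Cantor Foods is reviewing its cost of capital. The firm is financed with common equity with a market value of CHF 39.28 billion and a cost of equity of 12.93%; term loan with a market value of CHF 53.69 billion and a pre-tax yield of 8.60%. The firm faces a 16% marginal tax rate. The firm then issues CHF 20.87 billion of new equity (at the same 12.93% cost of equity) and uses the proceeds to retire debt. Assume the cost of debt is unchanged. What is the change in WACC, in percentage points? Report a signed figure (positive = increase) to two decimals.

Current WACC:
Total capital V = 39.28 + 53.69 = 92.97.
Equity: weight = 39.28/92.97 = 0.4225; cost = 12.93%.
Term loan: weight = 53.69/92.97 = 0.5775; after-tax cost = 8.6% × (1 − 16%) = 7.2240%.
WACC = 0.4225 × 12.9300% + 0.5775 × 7.2240% = 9.6348%.
After the change:
Total capital V = 60.15 + 32.82 = 92.97.
Equity: weight = 60.15/92.97 = 0.6470; cost = 12.93%.
Term loan: weight = 32.82/92.97 = 0.3530; after-tax cost = 8.6% × (1 − 16%) = 7.2240%.
WACC = 0.6470 × 12.9300% + 0.3530 × 7.2240% = 10.9157%.
Change in WACC = 10.9157% − 9.6348% = 1.2809 pp.

+1.28 pp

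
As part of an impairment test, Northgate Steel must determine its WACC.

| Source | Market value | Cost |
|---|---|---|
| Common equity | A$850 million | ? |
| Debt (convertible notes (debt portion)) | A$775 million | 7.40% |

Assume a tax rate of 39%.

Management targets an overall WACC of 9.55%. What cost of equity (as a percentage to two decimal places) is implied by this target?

14.14%

Total capital V = 850 + 775 = 1625.
Equity weight = 850/1625 = 0.5231.
Convertible notes (debt portion) weight = 775/1625 = 0.4769.
Debt contribution = 0.4769 × 7.4% × (1 − 39%) = 2.1528%.
Required equity contribution = 9.55% − 2.1528% = 7.3972%.
Re = 7.3972% / 0.5231 = 14.1416%.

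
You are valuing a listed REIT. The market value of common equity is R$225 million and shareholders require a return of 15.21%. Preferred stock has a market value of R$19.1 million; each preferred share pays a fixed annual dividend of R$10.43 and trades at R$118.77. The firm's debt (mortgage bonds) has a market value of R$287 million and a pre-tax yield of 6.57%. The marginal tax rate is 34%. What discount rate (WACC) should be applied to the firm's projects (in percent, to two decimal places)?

9.10%

Cost of preferred: Rp = 10.43 / 118.77 = 8.7817%.
Total capital V = 225 + 19.1 + 287 = 531.1.
Equity: weight = 225/531.1 = 0.4236; cost = 15.21%.
Preferred: weight = 19.1/531.1 = 0.0360; cost = 8.7817%.
Mortgage bonds: weight = 287/531.1 = 0.5404; after-tax cost = 6.57% × (1 − 34%) = 4.3362%.
WACC = 0.4236 × 15.2100% + 0.0360 × 8.7817% + 0.5404 × 4.3362% = 9.1027%.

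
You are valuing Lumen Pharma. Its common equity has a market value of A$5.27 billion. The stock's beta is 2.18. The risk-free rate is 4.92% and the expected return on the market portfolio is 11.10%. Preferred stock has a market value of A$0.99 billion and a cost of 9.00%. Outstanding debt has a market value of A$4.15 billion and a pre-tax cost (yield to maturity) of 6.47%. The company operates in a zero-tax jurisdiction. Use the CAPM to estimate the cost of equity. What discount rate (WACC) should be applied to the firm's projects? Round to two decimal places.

12.75%

Market risk premium = 11.1% − 4.92% = 6.18%.
Cost of equity via CAPM: Re = 4.92% + 2.18 × 6.18% = 18.3924%.
Total capital V = 5.27 + 0.99 + 4.15 = 10.41.
Equity: weight = 5.27/10.41 = 0.5062; cost = 18.3924%.
Preferred: weight = 0.99/10.41 = 0.0951; cost = 9%.
Debt: weight = 4.15/10.41 = 0.3987; after-tax cost = 6.47% × (1 − 0%) = 6.4700%.
WACC = 0.5062 × 18.3924% + 0.0951 × 9.0000% + 0.3987 × 6.4700% = 12.7462%.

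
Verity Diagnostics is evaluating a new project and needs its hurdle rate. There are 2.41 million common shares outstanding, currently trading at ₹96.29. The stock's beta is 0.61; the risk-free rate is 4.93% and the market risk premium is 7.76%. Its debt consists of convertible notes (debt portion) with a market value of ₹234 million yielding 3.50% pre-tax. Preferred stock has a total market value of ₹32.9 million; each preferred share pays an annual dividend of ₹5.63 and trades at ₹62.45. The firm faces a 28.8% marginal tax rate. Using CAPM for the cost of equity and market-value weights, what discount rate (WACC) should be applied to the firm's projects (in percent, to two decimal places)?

Cost of equity via CAPM: Re = 4.93% + 0.61 × 7.76% = 9.6636%.
Cost of preferred: Rp = 5.63 / 62.45 = 9.0152%.
Market value of equity E = 96.29 × 2.41m = 232.0589m.
Total capital V = 232.0589 + 32.9 + 234 = 498.9589.
Equity: weight = 232.0589/498.9589 = 0.4651; cost = 9.6636%.
Preferred: weight = 32.9/498.9589 = 0.0659; cost = 9.0152%.
Convertible notes (debt portion): weight = 234/498.9589 = 0.4690; after-tax cost = 3.5% × (1 − 28.8%) = 2.4920%.
WACC = 0.4651 × 9.6636% + 0.0659 × 9.0152% + 0.4690 × 2.4920% = 6.2575%.

6.26%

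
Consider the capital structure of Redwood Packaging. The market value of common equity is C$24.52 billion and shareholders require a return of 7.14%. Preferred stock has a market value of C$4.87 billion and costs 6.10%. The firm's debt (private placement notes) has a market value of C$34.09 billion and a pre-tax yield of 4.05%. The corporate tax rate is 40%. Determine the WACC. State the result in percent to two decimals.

4.53%

Total capital V = 24.52 + 4.87 + 34.09 = 63.48.
Equity: weight = 24.52/63.48 = 0.3863; cost = 7.14%.
Preferred: weight = 4.87/63.48 = 0.0767; cost = 6.1%.
Private placement notes: weight = 34.09/63.48 = 0.5370; after-tax cost = 4.05% × (1 − 40%) = 2.4300%.
WACC = 0.3863 × 7.1400% + 0.0767 × 6.1000% + 0.5370 × 2.4300% = 4.5309%.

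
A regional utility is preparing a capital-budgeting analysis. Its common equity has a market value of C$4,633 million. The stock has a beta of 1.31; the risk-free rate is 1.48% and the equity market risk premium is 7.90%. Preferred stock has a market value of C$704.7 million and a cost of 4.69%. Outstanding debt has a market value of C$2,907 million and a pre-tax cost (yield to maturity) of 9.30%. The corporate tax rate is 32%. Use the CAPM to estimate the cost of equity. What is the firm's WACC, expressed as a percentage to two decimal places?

9.28%

Cost of equity via CAPM: Re = 1.48% + 1.31 × 7.9% = 11.8290%.
Total capital V = 4633 + 704.7 + 2907 = 8244.7.
Equity: weight = 4633/8244.7 = 0.5619; cost = 11.829%.
Preferred: weight = 704.7/8244.7 = 0.0855; cost = 4.69%.
Debt: weight = 2907/8244.7 = 0.3526; after-tax cost = 9.3% × (1 − 32%) = 6.3240%.
WACC = 0.5619 × 11.8290% + 0.0855 × 4.6900% + 0.3526 × 6.3240% = 9.2778%.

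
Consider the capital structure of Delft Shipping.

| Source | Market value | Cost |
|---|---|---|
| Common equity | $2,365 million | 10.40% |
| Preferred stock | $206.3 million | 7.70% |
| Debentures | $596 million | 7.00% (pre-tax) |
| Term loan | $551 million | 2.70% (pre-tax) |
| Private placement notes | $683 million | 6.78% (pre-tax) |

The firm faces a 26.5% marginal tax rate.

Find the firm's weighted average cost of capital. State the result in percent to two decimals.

Total capital V = 2365 + 206.3 + 596 + 551 + 683 = 4401.3.
Equity: weight = 2365/4401.3 = 0.5373; cost = 10.4%.
Preferred: weight = 206.3/4401.3 = 0.0469; cost = 7.7%.
Debentures: weight = 596/4401.3 = 0.1354; after-tax cost = 7% × (1 − 26.5%) = 5.1450%.
Term loan: weight = 551/4401.3 = 0.1252; after-tax cost = 2.7% × (1 − 26.5%) = 1.9845%.
Private placement notes: weight = 683/4401.3 = 0.1552; after-tax cost = 6.78% × (1 − 26.5%) = 4.9833%.
WACC = 0.5373 × 10.4000% + 0.0469 × 7.7000% + 0.1354 × 5.1450% + 0.1252 × 1.9845% + 0.1552 × 4.9833% = 7.6677%.

7.67%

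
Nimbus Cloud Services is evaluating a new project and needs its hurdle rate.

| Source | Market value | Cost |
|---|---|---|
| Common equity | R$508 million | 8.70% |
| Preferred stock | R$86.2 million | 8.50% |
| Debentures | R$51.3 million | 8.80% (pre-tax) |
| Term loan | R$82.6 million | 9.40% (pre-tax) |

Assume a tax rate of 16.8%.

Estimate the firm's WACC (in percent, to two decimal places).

Total capital V = 508 + 86.2 + 51.3 + 82.6 = 728.1.
Equity: weight = 508/728.1 = 0.6977; cost = 8.7%.
Preferred: weight = 86.2/728.1 = 0.1184; cost = 8.5%.
Debentures: weight = 51.3/728.1 = 0.0705; after-tax cost = 8.8% × (1 − 16.8%) = 7.3216%.
Term loan: weight = 82.6/728.1 = 0.1134; after-tax cost = 9.4% × (1 − 16.8%) = 7.8208%.
WACC = 0.6977 × 8.7000% + 0.1184 × 8.5000% + 0.0705 × 7.3216% + 0.1134 × 7.8208% = 8.4795%.

8.48%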